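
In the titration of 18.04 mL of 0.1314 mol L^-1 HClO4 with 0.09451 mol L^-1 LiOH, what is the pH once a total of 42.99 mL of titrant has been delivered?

n(acid) = 0.1314 x 0.01804 = 0.002370 mol; n(LiOH) added = 0.09451 x 0.04299 = 0.004063 mol.
Base is in excess by 0.004063 - 0.002370 = 0.001693 mol in a total volume of 0.06103 L.
[OH^-] = 0.001693/0.06103 = 0.02773 M, so pOH = 1.56 and pH = 14.00 - 1.56 = 12.44.

12.44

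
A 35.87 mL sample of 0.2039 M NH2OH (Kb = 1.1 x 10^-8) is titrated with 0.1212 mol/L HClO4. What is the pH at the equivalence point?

n(NH2OH) = 0.2039 x 0.03587 = 0.007314 mol; V(HClO4) at equivalence = 0.007314/0.1212 = 0.06035 L.
At equivalence the base is fully converted to NH3OH+; total volume = 0.09622 L, so [NH3OH+] = 0.007314/0.09622 = 0.07602 M.
Ka(NH3OH+) = Kw/Kb = 1.0e-14 / 1.1 x 10^-8 = 9.09e-7.
[H^+] = sqrt(Ka x [NH3OH+]) = sqrt(9.09e-7 x 0.07602) = 0.000263 M.
pH = -log(0.000263) = 3.58.

3.58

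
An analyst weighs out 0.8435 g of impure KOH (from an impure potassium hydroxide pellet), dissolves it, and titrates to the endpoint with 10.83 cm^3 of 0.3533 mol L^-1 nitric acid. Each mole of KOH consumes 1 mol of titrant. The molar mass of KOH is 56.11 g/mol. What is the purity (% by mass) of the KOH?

n(HNO3) = 0.3533 x 0.01083 = 0.003826 mol.
n(KOH) = 0.003826 / 1 = 0.003826 mol.
mass of KOH = 0.003826 x 56.11 = 0.2147 g.
% purity = 0.2147 / 0.8435 x 100 = 25.5%.

25.5%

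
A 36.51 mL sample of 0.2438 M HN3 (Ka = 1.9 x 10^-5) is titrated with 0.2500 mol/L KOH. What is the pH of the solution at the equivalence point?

n(HN3) = 0.2438 x 0.03651 = 0.008901 mol; V(KOH) at equivalence = 0.008901/0.2500 = 0.03560 L.
At equivalence all the acid is converted to N3-; total volume = 0.03651 + 0.03560 = 0.07211 L, so [N3-] = 0.008901/0.07211 = 0.1234 M.
Kb = Kw/Ka = 1.0e-14 / 1.9 x 10^-5 = 5.26e-10.
[OH^-] = sqrt(Kb x [N3-]) = sqrt(5.26e-10 x 0.1234) = 8.06e-6 M.
pOH = 5.09, so pH = 14.00 - 5.09 = 8.91.

8.91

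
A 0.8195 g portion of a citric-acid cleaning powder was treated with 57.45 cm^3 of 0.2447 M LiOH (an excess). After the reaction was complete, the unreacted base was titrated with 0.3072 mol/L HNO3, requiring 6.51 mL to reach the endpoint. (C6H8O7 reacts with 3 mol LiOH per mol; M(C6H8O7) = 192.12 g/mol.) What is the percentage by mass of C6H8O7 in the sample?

94.2%

Total n(LiOH) added = 0.2447 x 0.05745 = 0.01406 mol.
n(HNO3) used = 0.3072 x 0.006510 = 0.002000 mol, which equals the excess n(LiOH).
So n(LiOH) consumed by the sample = 0.01406 - 0.002000 = 0.01206 mol.
n(C6H8O7) = 0.01206 / 3 = 0.004019 mol.
mass C6H8O7 = 0.004019 x 192.12 = 0.7722 g, so %C6H8O7 = 0.7722/0.8195 x 100 = 94.2%.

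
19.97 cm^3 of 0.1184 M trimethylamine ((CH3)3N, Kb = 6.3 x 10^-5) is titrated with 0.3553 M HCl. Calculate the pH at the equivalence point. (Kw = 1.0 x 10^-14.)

5.43

n((CH3)3N) = 0.1184 x 0.01997 = 0.002364 mol; V(HCl) at equivalence = 0.002364/0.3553 = 0.006655 L.
At equivalence the base is fully converted to (CH3)3NH+; total volume = 0.02662 L, so [(CH3)3NH+] = 0.002364/0.02662 = 0.08881 M.
Ka((CH3)3NH+) = Kw/Kb = 1.0e-14 / 6.3 x 10^-5 = 1.59e-10.
[H^+] = sqrt(Ka x [(CH3)3NH+]) = sqrt(1.59e-10 x 0.08881) = 3.75e-6 M.
pH = -log(3.75e-6) = 5.43.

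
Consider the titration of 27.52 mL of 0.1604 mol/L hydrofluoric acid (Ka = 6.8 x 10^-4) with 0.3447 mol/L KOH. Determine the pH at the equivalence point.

n(HF) = 0.1604 x 0.02752 = 0.004414 mol; V(KOH) at equivalence = 0.004414/0.3447 = 0.01281 L.
At equivalence all the acid is converted to F-; total volume = 0.02752 + 0.01281 = 0.04033 L, so [F-] = 0.004414/0.04033 = 0.1095 M.
Kb = Kw/Ka = 1.0e-14 / 6.8 x 10^-4 = 1.47e-11.
[OH^-] = sqrt(Kb x [F-]) = sqrt(1.47e-11 x 0.1095) = 1.27e-6 M.
pOH = 5.90, so pH = 14.00 - 5.90 = 8.10.

8.10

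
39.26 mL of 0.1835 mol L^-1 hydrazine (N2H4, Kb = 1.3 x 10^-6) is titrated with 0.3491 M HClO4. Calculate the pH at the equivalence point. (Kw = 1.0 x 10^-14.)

n(N2H4) = 0.1835 x 0.03926 = 0.007204 mol; V(HClO4) at equivalence = 0.007204/0.3491 = 0.02064 L.
At equivalence the base is fully converted to N2H5+; total volume = 0.05990 L, so [N2H5+] = 0.007204/0.05990 = 0.1203 M.
Ka(N2H5+) = Kw/Kb = 1.0e-14 / 1.3 x 10^-6 = 7.69e-9.
[H^+] = sqrt(Ka x [N2H5+]) = sqrt(7.69e-9 x 0.1203) = 3.04e-5 M.
pH = -log(3.04e-5) = 4.52.

4.52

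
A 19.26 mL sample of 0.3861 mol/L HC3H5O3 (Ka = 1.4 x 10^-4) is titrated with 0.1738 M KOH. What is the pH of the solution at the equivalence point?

8.47

n(HC3H5O3) = 0.3861 x 0.01926 = 0.007436 mol; V(KOH) at equivalence = 0.007436/0.1738 = 0.04279 L.
At equivalence all the acid is converted to C3H5O3-; total volume = 0.01926 + 0.04279 = 0.06205 L, so [C3H5O3-] = 0.007436/0.06205 = 0.1199 M.
Kb = Kw/Ka = 1.0e-14 / 1.4 x 10^-4 = 7.14e-11.
[OH^-] = sqrt(Kb x [C3H5O3-]) = sqrt(7.14e-11 x 0.1199) = 2.93e-6 M.
pOH = 5.53, so pH = 14.00 - 5.53 = 8.47.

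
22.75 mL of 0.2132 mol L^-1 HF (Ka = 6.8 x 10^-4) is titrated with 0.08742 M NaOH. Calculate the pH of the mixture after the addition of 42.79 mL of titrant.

3.70

Initial n(HF) = 0.2132 x 0.02275 = 0.004850 mol.
n(NaOH) added = 0.08742 x 0.04279 = 0.003741 mol, converting that many moles of HF to F-.
Remaining n(HF) = 0.001110 mol; n(F-) = 0.003741 mol.
By Henderson-Hasselbalch, pH = pKa + log([A^-]/[HA]) = 3.17 + log(0.003741/0.001110) = 3.17 + (+0.53) = 3.70.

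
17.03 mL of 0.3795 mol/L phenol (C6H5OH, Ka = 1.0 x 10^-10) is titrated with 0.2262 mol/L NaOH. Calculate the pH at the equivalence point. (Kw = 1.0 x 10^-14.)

11.58

n(C6H5OH) = 0.3795 x 0.01703 = 0.006463 mol; V(NaOH) at equivalence = 0.006463/0.2262 = 0.02857 L.
At equivalence all the acid is converted to C6H5O-; total volume = 0.01703 + 0.02857 = 0.04560 L, so [C6H5O-] = 0.006463/0.04560 = 0.1417 M.
Kb = Kw/Ka = 1.0e-14 / 1.0 x 10^-10 = 0.000100.
[OH^-] = sqrt(Kb x [C6H5O-]) = sqrt(0.000100 x 0.1417) = 0.00376 M.
pOH = 2.42, so pH = 14.00 - 2.42 = 11.58.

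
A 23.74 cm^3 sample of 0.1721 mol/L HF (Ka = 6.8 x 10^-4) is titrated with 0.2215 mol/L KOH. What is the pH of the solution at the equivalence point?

8.08

n(HF) = 0.1721 x 0.02374 = 0.004086 mol; V(KOH) at equivalence = 0.004086/0.2215 = 0.01845 L.
At equivalence all the acid is converted to F-; total volume = 0.02374 + 0.01845 = 0.04219 L, so [F-] = 0.004086/0.04219 = 0.09685 M.
Kb = Kw/Ka = 1.0e-14 / 6.8 x 10^-4 = 1.47e-11.
[OH^-] = sqrt(Kb x [F-]) = sqrt(1.47e-11 x 0.09685) = 1.19e-6 M.
pOH = 5.92, so pH = 14.00 - 5.92 = 8.08.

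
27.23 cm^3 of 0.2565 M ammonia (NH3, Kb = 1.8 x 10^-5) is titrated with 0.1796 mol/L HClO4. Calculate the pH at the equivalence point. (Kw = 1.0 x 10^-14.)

n(NH3) = 0.2565 x 0.02723 = 0.006984 mol; V(HClO4) at equivalence = 0.006984/0.1796 = 0.03889 L.
At equivalence the base is fully converted to NH4+; total volume = 0.06612 L, so [NH4+] = 0.006984/0.06612 = 0.1056 M.
Ka(NH4+) = Kw/Kb = 1.0e-14 / 1.8 x 10^-5 = 5.56e-10.
[H^+] = sqrt(Ka x [NH4+]) = sqrt(5.56e-10 x 0.1056) = 7.66e-6 M.
pH = -log(7.66e-6) = 5.12.

5.12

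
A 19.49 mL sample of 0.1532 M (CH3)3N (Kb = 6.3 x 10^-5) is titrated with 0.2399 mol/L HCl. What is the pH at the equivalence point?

n((CH3)3N) = 0.1532 x 0.01949 = 0.002986 mol; V(HCl) at equivalence = 0.002986/0.2399 = 0.01245 L.
At equivalence the base is fully converted to (CH3)3NH+; total volume = 0.03194 L, so [(CH3)3NH+] = 0.002986/0.03194 = 0.09349 M.
Ka((CH3)3NH+) = Kw/Kb = 1.0e-14 / 6.3 x 10^-5 = 1.59e-10.
[H^+] = sqrt(Ka x [(CH3)3NH+]) = sqrt(1.59e-10 x 0.09349) = 3.85e-6 M.
pH = -log(3.85e-6) = 5.41.

5.41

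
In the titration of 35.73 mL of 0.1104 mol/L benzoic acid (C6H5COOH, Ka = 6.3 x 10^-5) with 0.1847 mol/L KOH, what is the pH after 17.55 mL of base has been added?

4.86

Initial n(C6H5COOH) = 0.1104 x 0.03573 = 0.003945 mol.
n(KOH) added = 0.1847 x 0.01755 = 0.003241 mol, converting that many moles of C6H5COOH to C6H5COO-.
Remaining n(C6H5COOH) = 0.0007031 mol; n(C6H5COO-) = 0.003241 mol.
By Henderson-Hasselbalch, pH = pKa + log([A^-]/[HA]) = 4.20 + log(0.003241/0.0007031) = 4.20 + (+0.66) = 4.86.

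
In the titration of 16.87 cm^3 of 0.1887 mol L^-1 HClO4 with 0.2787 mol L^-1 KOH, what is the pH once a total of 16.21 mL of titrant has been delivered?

12.61

n(acid) = 0.1887 x 0.01687 = 0.003183 mol; n(KOH) added = 0.2787 x 0.01621 = 0.004518 mol.
Base is in excess by 0.004518 - 0.003183 = 0.001334 mol in a total volume of 0.03308 L.
[OH^-] = 0.001334/0.03308 = 0.04034 M, so pOH = 1.39 and pH = 14.00 - 1.39 = 12.61.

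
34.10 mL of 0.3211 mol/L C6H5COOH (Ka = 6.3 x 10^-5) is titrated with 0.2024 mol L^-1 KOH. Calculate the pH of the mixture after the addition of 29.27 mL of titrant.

Initial n(C6H5COOH) = 0.3211 x 0.03410 = 0.01095 mol.
n(KOH) added = 0.2024 x 0.02927 = 0.005924 mol, converting that many moles of C6H5COOH to C6H5COO-.
Remaining n(C6H5COOH) = 0.005025 mol; n(C6H5COO-) = 0.005924 mol.
By Henderson-Hasselbalch, pH = pKa + log([A^-]/[HA]) = 4.20 + log(0.005924/0.005025) = 4.20 + (+0.07) = 4.27.

4.27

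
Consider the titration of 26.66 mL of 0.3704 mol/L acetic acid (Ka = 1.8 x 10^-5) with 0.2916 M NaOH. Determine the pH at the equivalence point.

n(CH3COOH) = 0.3704 x 0.02666 = 0.009875 mol; V(NaOH) at equivalence = 0.009875/0.2916 = 0.03386 L.
At equivalence all the acid is converted to CH3COO-; total volume = 0.02666 + 0.03386 = 0.06052 L, so [CH3COO-] = 0.009875/0.06052 = 0.1632 M.
Kb = Kw/Ka = 1.0e-14 / 1.8 x 10^-5 = 5.56e-10.
[OH^-] = sqrt(Kb x [CH3COO-]) = sqrt(5.56e-10 x 0.1632) = 9.52e-6 M.
pOH = 5.02, so pH = 14.00 - 5.02 = 8.98.

8.98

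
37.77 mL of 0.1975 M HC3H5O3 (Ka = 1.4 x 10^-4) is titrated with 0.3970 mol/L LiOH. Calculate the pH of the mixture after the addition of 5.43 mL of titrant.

Initial n(HC3H5O3) = 0.1975 x 0.03777 = 0.007460 mol.
n(LiOH) added = 0.3970 x 0.005430 = 0.002156 mol, converting that many moles of HC3H5O3 to C3H5O3-.
Remaining n(HC3H5O3) = 0.005304 mol; n(C3H5O3-) = 0.002156 mol.
By Henderson-Hasselbalch, pH = pKa + log([A^-]/[HA]) = 3.85 + log(0.002156/0.005304) = 3.85 + (-0.39) = 3.46.

3.46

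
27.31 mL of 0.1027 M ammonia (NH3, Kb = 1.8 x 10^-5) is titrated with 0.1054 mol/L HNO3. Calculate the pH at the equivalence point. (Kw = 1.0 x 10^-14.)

5.27

n(NH3) = 0.1027 x 0.02731 = 0.002805 mol; V(HNO3) at equivalence = 0.002805/0.1054 = 0.02661 L.
At equivalence the base is fully converted to NH4+; total volume = 0.05392 L, so [NH4+] = 0.002805/0.05392 = 0.05202 M.
Ka(NH4+) = Kw/Kb = 1.0e-14 / 1.8 x 10^-5 = 5.56e-10.
[H^+] = sqrt(Ka x [NH4+]) = sqrt(5.56e-10 x 0.05202) = 5.38e-6 M.
pH = -log(5.38e-6) = 5.27.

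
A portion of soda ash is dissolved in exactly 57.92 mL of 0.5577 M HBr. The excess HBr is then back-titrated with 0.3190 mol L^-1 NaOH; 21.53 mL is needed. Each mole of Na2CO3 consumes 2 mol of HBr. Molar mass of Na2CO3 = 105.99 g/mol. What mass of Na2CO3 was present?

Total n(HBr) added = 0.5577 x 0.05792 = 0.03230 mol.
n(NaOH) used = 0.3190 x 0.02153 = 0.006868 mol, which equals the excess n(HBr).
So n(HBr) consumed by the sample = 0.03230 - 0.006868 = 0.02543 mol.
n(Na2CO3) = 0.02543 / 2 = 0.01272 mol.
mass = 0.01272 mol x 105.99 g/mol = 1.35 g.

1.35 g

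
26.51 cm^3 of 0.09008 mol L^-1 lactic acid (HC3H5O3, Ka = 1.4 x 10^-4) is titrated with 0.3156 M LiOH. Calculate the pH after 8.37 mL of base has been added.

n(acid) = 0.09008 x 0.02651 = 0.002388 mol; n(LiOH) added = 0.3156 x 0.008370 = 0.002642 mol.
Base is in excess by 0.002642 - 0.002388 = 0.0002536 mol in a total volume of 0.03488 L.
[OH^-] = 0.0002536/0.03488 = 0.007269 M, so pOH = 2.14 and pH = 14.00 - 2.14 = 11.86.

11.86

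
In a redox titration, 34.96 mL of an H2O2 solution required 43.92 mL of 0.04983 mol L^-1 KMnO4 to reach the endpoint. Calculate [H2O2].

0.157 M

n(KMnO4) = 0.04983 x 0.04392 = 0.002189 mol.
From the balanced equation, 2 mol KMnO4 reacts with 5 mol H2O2, so n(H2O2) = 0.002189 x 5/2 = 0.005471 mol.
[H2O2] = 0.005471 / 0.03496 L = 0.157 M.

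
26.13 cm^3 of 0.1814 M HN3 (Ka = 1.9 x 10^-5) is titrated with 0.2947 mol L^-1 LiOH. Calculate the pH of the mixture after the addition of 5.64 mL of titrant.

Initial n(HN3) = 0.1814 x 0.02613 = 0.004740 mol.
n(LiOH) added = 0.2947 x 0.005640 = 0.001662 mol, converting that many moles of HN3 to N3-.
Remaining n(HN3) = 0.003078 mol; n(N3-) = 0.001662 mol.
By Henderson-Hasselbalch, pH = pKa + log([A^-]/[HA]) = 4.72 + log(0.001662/0.003078) = 4.72 + (-0.27) = 4.45.

4.45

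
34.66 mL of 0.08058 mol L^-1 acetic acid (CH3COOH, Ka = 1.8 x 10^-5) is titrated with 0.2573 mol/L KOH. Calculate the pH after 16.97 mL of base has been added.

n(acid) = 0.08058 x 0.03466 = 0.002793 mol; n(KOH) added = 0.2573 x 0.01697 = 0.004366 mol.
Base is in excess by 0.004366 - 0.002793 = 0.001573 mol in a total volume of 0.05163 L.
[OH^-] = 0.001573/0.05163 = 0.03048 M, so pOH = 1.52 and pH = 14.00 - 1.52 = 12.48.

12.48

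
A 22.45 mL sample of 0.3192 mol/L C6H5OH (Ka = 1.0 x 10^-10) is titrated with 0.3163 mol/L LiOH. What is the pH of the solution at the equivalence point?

n(C6H5OH) = 0.3192 x 0.02245 = 0.007166 mol; V(LiOH) at equivalence = 0.007166/0.3163 = 0.02266 L.
At equivalence all the acid is converted to C6H5O-; total volume = 0.02245 + 0.02266 = 0.04511 L, so [C6H5O-] = 0.007166/0.04511 = 0.1589 M.
Kb = Kw/Ka = 1.0e-14 / 1.0 x 10^-10 = 0.000100.
[OH^-] = sqrt(Kb x [C6H5O-]) = sqrt(0.000100 x 0.1589) = 0.00399 M.
pOH = 2.40, so pH = 14.00 - 2.40 = 11.60.

11.60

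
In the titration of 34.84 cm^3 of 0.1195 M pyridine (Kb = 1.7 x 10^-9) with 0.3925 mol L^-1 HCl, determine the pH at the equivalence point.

n(C5H5N) = 0.1195 x 0.03484 = 0.004163 mol; V(HCl) at equivalence = 0.004163/0.3925 = 0.01061 L.
At equivalence the base is fully converted to C5H5NH+; total volume = 0.04545 L, so [C5H5NH+] = 0.004163/0.04545 = 0.09161 M.
Ka(C5H5NH+) = Kw/Kb = 1.0e-14 / 1.7 x 10^-9 = 5.88e-6.
[H^+] = sqrt(Ka x [C5H5NH+]) = sqrt(5.88e-6 x 0.09161) = 0.000734 M.
pH = -log(0.000734) = 3.13.

3.13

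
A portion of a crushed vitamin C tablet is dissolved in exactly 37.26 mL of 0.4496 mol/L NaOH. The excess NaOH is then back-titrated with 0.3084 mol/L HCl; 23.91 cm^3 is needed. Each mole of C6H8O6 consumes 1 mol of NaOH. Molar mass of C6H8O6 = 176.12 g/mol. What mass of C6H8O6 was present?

Total n(NaOH) added = 0.4496 x 0.03726 = 0.01675 mol.
n(HCl) used = 0.3084 x 0.02391 = 0.007374 mol, which equals the excess n(NaOH).
So n(NaOH) consumed by the sample = 0.01675 - 0.007374 = 0.009378 mol.
n(C6H8O6) = 0.009378 / 1 = 0.009378 mol.
mass = 0.009378 mol x 176.12 g/mol = 1.65 g.

1.65 g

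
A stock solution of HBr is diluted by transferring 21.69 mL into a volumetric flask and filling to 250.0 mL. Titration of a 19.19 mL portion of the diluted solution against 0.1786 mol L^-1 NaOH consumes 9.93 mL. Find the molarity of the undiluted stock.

1.07 M

n(NaOH) = 0.1786 x 0.009930 = 0.001773 mol.
n(HBr) in the aliquot = 0.001773 mol.
[diluted HBr] = 0.001773 / 0.01919 = 0.09242 M.
Dilution factor = 250.0/21.69 = 11.53, so [stock] = 0.09242 x 11.53 = 1.07 M.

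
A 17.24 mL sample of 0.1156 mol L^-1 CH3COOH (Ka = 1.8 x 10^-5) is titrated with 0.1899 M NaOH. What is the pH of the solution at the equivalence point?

8.80

n(CH3COOH) = 0.1156 x 0.01724 = 0.001993 mol; V(NaOH) at equivalence = 0.001993/0.1899 = 0.01049 L.
At equivalence all the acid is converted to CH3COO-; total volume = 0.01724 + 0.01049 = 0.02773 L, so [CH3COO-] = 0.001993/0.02773 = 0.07186 M.
Kb = Kw/Ka = 1.0e-14 / 1.8 x 10^-5 = 5.56e-10.
[OH^-] = sqrt(Kb x [CH3COO-]) = sqrt(5.56e-10 x 0.07186) = 6.32e-6 M.
pOH = 5.20, so pH = 14.00 - 5.20 = 8.80.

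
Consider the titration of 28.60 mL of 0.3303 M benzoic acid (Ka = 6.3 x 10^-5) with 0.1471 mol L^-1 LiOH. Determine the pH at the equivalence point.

8.60

n(C6H5COOH) = 0.3303 x 0.02860 = 0.009447 mol; V(LiOH) at equivalence = 0.009447/0.1471 = 0.06422 L.
At equivalence all the acid is converted to C6H5COO-; total volume = 0.02860 + 0.06422 = 0.09282 L, so [C6H5COO-] = 0.009447/0.09282 = 0.1018 M.
Kb = Kw/Ka = 1.0e-14 / 6.3 x 10^-5 = 1.59e-10.
[OH^-] = sqrt(Kb x [C6H5COO-]) = sqrt(1.59e-10 x 0.1018) = 4.02e-6 M.
pOH = 5.40, so pH = 14.00 - 5.40 = 8.60.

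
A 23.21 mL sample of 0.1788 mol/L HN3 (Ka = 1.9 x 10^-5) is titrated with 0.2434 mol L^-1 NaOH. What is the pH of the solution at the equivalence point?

n(HN3) = 0.1788 x 0.02321 = 0.004150 mol; V(NaOH) at equivalence = 0.004150/0.2434 = 0.01705 L.
At equivalence all the acid is converted to N3-; total volume = 0.02321 + 0.01705 = 0.04026 L, so [N3-] = 0.004150/0.04026 = 0.1031 M.
Kb = Kw/Ka = 1.0e-14 / 1.9 x 10^-5 = 5.26e-10.
[OH^-] = sqrt(Kb x [N3-]) = sqrt(5.26e-10 x 0.1031) = 7.37e-6 M.
pOH = 5.13, so pH = 14.00 - 5.13 = 8.87.

8.87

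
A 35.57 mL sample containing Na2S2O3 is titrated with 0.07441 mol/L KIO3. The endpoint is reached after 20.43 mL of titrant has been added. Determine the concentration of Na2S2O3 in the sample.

n(KIO3) = 0.07441 x 0.02043 = 0.001520 mol.
From the balanced equation, 1 mol KIO3 reacts with 6 mol Na2S2O3, so n(Na2S2O3) = 0.001520 x 6/1 = 0.009121 mol.
[Na2S2O3] = 0.009121 / 0.03557 L = 0.256 M.

0.256 M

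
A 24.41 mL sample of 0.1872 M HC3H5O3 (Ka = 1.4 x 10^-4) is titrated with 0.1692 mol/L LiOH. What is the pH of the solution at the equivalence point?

8.40

n(HC3H5O3) = 0.1872 x 0.02441 = 0.004570 mol; V(LiOH) at equivalence = 0.004570/0.1692 = 0.02701 L.
At equivalence all the acid is converted to C3H5O3-; total volume = 0.02441 + 0.02701 = 0.05142 L, so [C3H5O3-] = 0.004570/0.05142 = 0.08887 M.
Kb = Kw/Ka = 1.0e-14 / 1.4 x 10^-4 = 7.14e-11.
[OH^-] = sqrt(Kb x [C3H5O3-]) = sqrt(7.14e-11 x 0.08887) = 2.52e-6 M.
pOH = 5.60, so pH = 14.00 - 5.60 = 8.40.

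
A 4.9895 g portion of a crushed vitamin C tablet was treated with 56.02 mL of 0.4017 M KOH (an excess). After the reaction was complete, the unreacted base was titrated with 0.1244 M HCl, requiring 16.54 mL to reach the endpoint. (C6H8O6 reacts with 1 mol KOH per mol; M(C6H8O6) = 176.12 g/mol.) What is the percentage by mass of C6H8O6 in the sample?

Total n(KOH) added = 0.4017 x 0.05602 = 0.02250 mol.
n(HCl) used = 0.1244 x 0.01654 = 0.002058 mol, which equals the excess n(KOH).
So n(KOH) consumed by the sample = 0.02250 - 0.002058 = 0.02045 mol.
n(C6H8O6) = 0.02045 / 1 = 0.02045 mol.
mass C6H8O6 = 0.02045 x 176.12 = 3.601 g, so %C6H8O6 = 3.601/4.9895 x 100 = 72.2%.

72.2%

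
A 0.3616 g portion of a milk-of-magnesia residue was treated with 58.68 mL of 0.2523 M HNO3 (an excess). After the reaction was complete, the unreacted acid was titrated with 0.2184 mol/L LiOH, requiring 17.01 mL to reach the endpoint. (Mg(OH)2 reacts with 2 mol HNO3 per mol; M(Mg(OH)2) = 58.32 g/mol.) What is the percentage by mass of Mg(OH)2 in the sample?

Total n(HNO3) added = 0.2523 x 0.05868 = 0.01480 mol.
n(LiOH) used = 0.2184 x 0.01701 = 0.003715 mol, which equals the excess n(HNO3).
So n(HNO3) consumed by the sample = 0.01480 - 0.003715 = 0.01109 mol.
n(Mg(OH)2) = 0.01109 / 2 = 0.005545 mol.
mass Mg(OH)2 = 0.005545 x 58.32 = 0.3234 g, so %Mg(OH)2 = 0.3234/0.3616 x 100 = 89.4%.

89.4%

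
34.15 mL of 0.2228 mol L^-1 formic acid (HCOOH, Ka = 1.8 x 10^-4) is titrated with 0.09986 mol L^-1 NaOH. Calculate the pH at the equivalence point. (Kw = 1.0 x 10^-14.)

8.29

n(HCOOH) = 0.2228 x 0.03415 = 0.007609 mol; V(NaOH) at equivalence = 0.007609/0.09986 = 0.07619 L.
At equivalence all the acid is converted to HCOO-; total volume = 0.03415 + 0.07619 = 0.1103 L, so [HCOO-] = 0.007609/0.1103 = 0.06895 M.
Kb = Kw/Ka = 1.0e-14 / 1.8 x 10^-4 = 5.56e-11.
[OH^-] = sqrt(Kb x [HCOO-]) = sqrt(5.56e-11 x 0.06895) = 1.96e-6 M.
pOH = 5.71, so pH = 14.00 - 5.71 = 8.29.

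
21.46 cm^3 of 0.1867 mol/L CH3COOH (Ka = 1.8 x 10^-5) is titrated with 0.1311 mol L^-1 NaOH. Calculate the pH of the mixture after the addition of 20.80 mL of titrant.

Initial n(CH3COOH) = 0.1867 x 0.02146 = 0.004007 mol.
n(NaOH) added = 0.1311 x 0.02080 = 0.002727 mol, converting that many moles of CH3COOH to CH3COO-.
Remaining n(CH3COOH) = 0.001280 mol; n(CH3COO-) = 0.002727 mol.
By Henderson-Hasselbalch, pH = pKa + log([A^-]/[HA]) = 4.74 + log(0.002727/0.001280) = 4.74 + (+0.33) = 5.07.

5.07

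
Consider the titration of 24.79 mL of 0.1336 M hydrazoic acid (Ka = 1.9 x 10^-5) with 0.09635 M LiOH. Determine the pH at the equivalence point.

8.73

n(HN3) = 0.1336 x 0.02479 = 0.003312 mol; V(LiOH) at equivalence = 0.003312/0.09635 = 0.03437 L.
At equivalence all the acid is converted to N3-; total volume = 0.02479 + 0.03437 = 0.05916 L, so [N3-] = 0.003312/0.05916 = 0.05598 M.
Kb = Kw/Ka = 1.0e-14 / 1.9 x 10^-5 = 5.26e-10.
[OH^-] = sqrt(Kb x [N3-]) = sqrt(5.26e-10 x 0.05598) = 5.43e-6 M.
pOH = 5.27, so pH = 14.00 - 5.27 = 8.73.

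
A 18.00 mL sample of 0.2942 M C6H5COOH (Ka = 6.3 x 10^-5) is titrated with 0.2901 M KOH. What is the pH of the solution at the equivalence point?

n(C6H5COOH) = 0.2942 x 0.01800 = 0.005296 mol; V(KOH) at equivalence = 0.005296/0.2901 = 0.01825 L.
At equivalence all the acid is converted to C6H5COO-; total volume = 0.01800 + 0.01825 = 0.03625 L, so [C6H5COO-] = 0.005296/0.03625 = 0.1461 M.
Kb = Kw/Ka = 1.0e-14 / 6.3 x 10^-5 = 1.59e-10.
[OH^-] = sqrt(Kb x [C6H5COO-]) = sqrt(1.59e-10 x 0.1461) = 4.82e-6 M.
pOH = 5.32, so pH = 14.00 - 5.32 = 8.68.

8.68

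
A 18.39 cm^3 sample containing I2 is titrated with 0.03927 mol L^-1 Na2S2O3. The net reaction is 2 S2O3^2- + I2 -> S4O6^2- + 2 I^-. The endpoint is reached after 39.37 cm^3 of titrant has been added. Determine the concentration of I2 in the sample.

n(Na2S2O3) = 0.03927 x 0.03937 = 0.001546 mol.
From the balanced equation, 2 mol Na2S2O3 reacts with 1 mol I2, so n(I2) = 0.001546 x 1/2 = 0.0007730 mol.
[I2] = 0.0007730 / 0.01839 L = 0.0420 M.

0.0420 M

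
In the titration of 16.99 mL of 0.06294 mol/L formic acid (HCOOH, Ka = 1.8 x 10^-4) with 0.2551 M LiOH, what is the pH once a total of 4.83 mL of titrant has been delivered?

n(acid) = 0.06294 x 0.01699 = 0.001069 mol; n(LiOH) added = 0.2551 x 0.004830 = 0.001232 mol.
Base is in excess by 0.001232 - 0.001069 = 0.0001628 mol in a total volume of 0.02182 L.
[OH^-] = 0.0001628/0.02182 = 0.007460 M, so pOH = 2.13 and pH = 14.00 - 2.13 = 11.87.

11.87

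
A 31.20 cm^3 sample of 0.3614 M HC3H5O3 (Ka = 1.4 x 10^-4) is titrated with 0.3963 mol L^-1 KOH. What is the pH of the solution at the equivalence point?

n(HC3H5O3) = 0.3614 x 0.03120 = 0.01128 mol; V(KOH) at equivalence = 0.01128/0.3963 = 0.02845 L.
At equivalence all the acid is converted to C3H5O3-; total volume = 0.03120 + 0.02845 = 0.05965 L, so [C3H5O3-] = 0.01128/0.05965 = 0.1890 M.
Kb = Kw/Ka = 1.0e-14 / 1.4 x 10^-4 = 7.14e-11.
[OH^-] = sqrt(Kb x [C3H5O3-]) = sqrt(7.14e-11 x 0.1890) = 3.67e-6 M.
pOH = 5.43, so pH = 14.00 - 5.43 = 8.57.

8.57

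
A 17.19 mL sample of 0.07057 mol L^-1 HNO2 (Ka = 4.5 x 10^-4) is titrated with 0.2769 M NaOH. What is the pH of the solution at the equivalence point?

n(HNO2) = 0.07057 x 0.01719 = 0.001213 mol; V(NaOH) at equivalence = 0.001213/0.2769 = 0.004381 L.
At equivalence all the acid is converted to NO2-; total volume = 0.01719 + 0.004381 = 0.02157 L, so [NO2-] = 0.001213/0.02157 = 0.05624 M.
Kb = Kw/Ka = 1.0e-14 / 4.5 x 10^-4 = 2.22e-11.
[OH^-] = sqrt(Kb x [NO2-]) = sqrt(2.22e-11 x 0.05624) = 1.12e-6 M.
pOH = 5.95, so pH = 14.00 - 5.95 = 8.05.

8.05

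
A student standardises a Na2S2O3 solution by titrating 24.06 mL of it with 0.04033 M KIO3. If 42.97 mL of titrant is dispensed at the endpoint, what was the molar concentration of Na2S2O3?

0.432 M

n(KIO3) = 0.04033 x 0.04297 = 0.001733 mol.
From the balanced equation, 1 mol KIO3 reacts with 6 mol Na2S2O3, so n(Na2S2O3) = 0.001733 x 6/1 = 0.01040 mol.
[Na2S2O3] = 0.01040 / 0.02406 L = 0.432 M.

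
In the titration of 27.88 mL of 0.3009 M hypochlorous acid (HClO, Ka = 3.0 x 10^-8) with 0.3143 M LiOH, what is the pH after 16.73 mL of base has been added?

7.75

Initial n(HClO) = 0.3009 x 0.02788 = 0.008389 mol.
n(LiOH) added = 0.3143 x 0.01673 = 0.005258 mol, converting that many moles of HClO to ClO-.
Remaining n(HClO) = 0.003131 mol; n(ClO-) = 0.005258 mol.
By Henderson-Hasselbalch, pH = pKa + log([A^-]/[HA]) = 7.52 + log(0.005258/0.003131) = 7.52 + (+0.23) = 7.75.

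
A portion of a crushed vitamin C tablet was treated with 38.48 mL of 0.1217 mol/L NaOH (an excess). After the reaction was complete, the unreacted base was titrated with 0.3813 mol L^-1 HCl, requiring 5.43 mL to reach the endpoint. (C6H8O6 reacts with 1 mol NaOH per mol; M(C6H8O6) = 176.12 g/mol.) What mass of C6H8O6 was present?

Total n(NaOH) added = 0.1217 x 0.03848 = 0.004683 mol.
n(HCl) used = 0.3813 x 0.005430 = 0.002070 mol, which equals the excess n(NaOH).
So n(NaOH) consumed by the sample = 0.004683 - 0.002070 = 0.002613 mol.
n(C6H8O6) = 0.002613 / 1 = 0.002613 mol.
mass = 0.002613 mol x 176.12 g/mol = 0.460 g.

0.460 g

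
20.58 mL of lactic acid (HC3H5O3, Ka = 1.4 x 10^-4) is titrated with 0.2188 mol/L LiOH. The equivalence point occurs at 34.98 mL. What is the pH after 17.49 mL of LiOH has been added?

3.85

17.49 mL is exactly half the equivalence volume (34.98/2), i.e. the half-equivalence point.
There, n(HA) = n(A^-), so pH = pKa = -log(1.4 x 10^-4) = 3.85.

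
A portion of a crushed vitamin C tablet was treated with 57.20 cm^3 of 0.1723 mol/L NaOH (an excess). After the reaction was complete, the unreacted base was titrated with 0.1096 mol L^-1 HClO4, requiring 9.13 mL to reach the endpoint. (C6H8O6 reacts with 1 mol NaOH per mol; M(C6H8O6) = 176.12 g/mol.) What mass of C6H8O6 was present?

Total n(NaOH) added = 0.1723 x 0.05720 = 0.009856 mol.
n(HClO4) used = 0.1096 x 0.009130 = 0.001001 mol, which equals the excess n(NaOH).
So n(NaOH) consumed by the sample = 0.009856 - 0.001001 = 0.008855 mol.
n(C6H8O6) = 0.008855 / 1 = 0.008855 mol.
mass = 0.008855 mol x 176.12 g/mol = 1.56 g.

1.56 g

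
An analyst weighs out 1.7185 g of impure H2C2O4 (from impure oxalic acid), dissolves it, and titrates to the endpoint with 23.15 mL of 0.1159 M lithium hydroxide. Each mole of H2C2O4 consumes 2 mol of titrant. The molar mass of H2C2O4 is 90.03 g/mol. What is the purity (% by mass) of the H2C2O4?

7.03%

n(LiOH) = 0.1159 x 0.02315 = 0.002683 mol.
n(H2C2O4) = 0.002683 / 2 = 0.001342 mol.
mass of H2C2O4 = 0.001342 x 90.03 = 0.1208 g.
% purity = 0.1208 / 1.7185 x 100 = 7.03%.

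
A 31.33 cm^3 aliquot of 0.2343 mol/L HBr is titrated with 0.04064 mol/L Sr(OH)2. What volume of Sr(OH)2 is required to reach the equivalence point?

n(HBr) = 0.2343 mol/L x 0.03133 L = 0.007341 mol.
The neutralisation is 2 HBr : 1 Sr(OH)2, so n(Sr(OH)2) = 0.007341 x 1/2 = 0.003670 mol.
V(Sr(OH)2) = 0.003670 / 0.04064 = 0.09031 L = 90.3 mL.

90.3 mL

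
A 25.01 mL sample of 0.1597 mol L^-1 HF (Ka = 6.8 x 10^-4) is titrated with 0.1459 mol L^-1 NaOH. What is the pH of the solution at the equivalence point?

8.02

n(HF) = 0.1597 x 0.02501 = 0.003994 mol; V(NaOH) at equivalence = 0.003994/0.1459 = 0.02738 L.
At equivalence all the acid is converted to F-; total volume = 0.02501 + 0.02738 = 0.05239 L, so [F-] = 0.003994/0.05239 = 0.07624 M.
Kb = Kw/Ka = 1.0e-14 / 6.8 x 10^-4 = 1.47e-11.
[OH^-] = sqrt(Kb x [F-]) = sqrt(1.47e-11 x 0.07624) = 1.06e-6 M.
pOH = 5.98, so pH = 14.00 - 5.98 = 8.02.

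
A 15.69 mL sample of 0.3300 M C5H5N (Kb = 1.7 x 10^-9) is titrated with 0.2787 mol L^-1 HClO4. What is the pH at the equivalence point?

3.03

n(C5H5N) = 0.3300 x 0.01569 = 0.005178 mol; V(HClO4) at equivalence = 0.005178/0.2787 = 0.01858 L.
At equivalence the base is fully converted to C5H5NH+; total volume = 0.03427 L, so [C5H5NH+] = 0.005178/0.03427 = 0.1511 M.
Ka(C5H5NH+) = Kw/Kb = 1.0e-14 / 1.7 x 10^-9 = 5.88e-6.
[H^+] = sqrt(Ka x [C5H5NH+]) = sqrt(5.88e-6 x 0.1511) = 0.000943 M.
pH = -log(0.000943) = 3.03.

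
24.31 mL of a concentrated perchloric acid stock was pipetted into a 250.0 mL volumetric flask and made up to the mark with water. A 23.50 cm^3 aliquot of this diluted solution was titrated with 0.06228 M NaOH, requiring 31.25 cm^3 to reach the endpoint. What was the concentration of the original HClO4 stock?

n(NaOH) = 0.06228 x 0.03125 = 0.001946 mol.
n(HClO4) in the aliquot = 0.001946 mol.
[diluted HClO4] = 0.001946 / 0.02350 = 0.08282 M.
Dilution factor = 250.0/24.31 = 10.28, so [stock] = 0.08282 x 10.28 = 0.852 M.

0.852 M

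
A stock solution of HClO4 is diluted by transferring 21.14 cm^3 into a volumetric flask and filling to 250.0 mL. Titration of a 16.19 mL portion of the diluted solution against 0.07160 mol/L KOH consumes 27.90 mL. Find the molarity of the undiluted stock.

1.46 M

n(KOH) = 0.07160 x 0.02790 = 0.001998 mol.
n(HClO4) in the aliquot = 0.001998 mol.
[diluted HClO4] = 0.001998 / 0.01619 = 0.1234 M.
Dilution factor = 250.0/21.14 = 11.83, so [stock] = 0.1234 x 11.83 = 1.46 M.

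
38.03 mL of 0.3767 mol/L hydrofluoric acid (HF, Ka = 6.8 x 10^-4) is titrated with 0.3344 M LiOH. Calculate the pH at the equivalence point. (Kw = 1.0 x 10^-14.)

n(HF) = 0.3767 x 0.03803 = 0.01433 mol; V(LiOH) at equivalence = 0.01433/0.3344 = 0.04284 L.
At equivalence all the acid is converted to F-; total volume = 0.03803 + 0.04284 = 0.08087 L, so [F-] = 0.01433/0.08087 = 0.1771 M.
Kb = Kw/Ka = 1.0e-14 / 6.8 x 10^-4 = 1.47e-11.
[OH^-] = sqrt(Kb x [F-]) = sqrt(1.47e-11 x 0.1771) = 1.61e-6 M.
pOH = 5.79, so pH = 14.00 - 5.79 = 8.21.

8.21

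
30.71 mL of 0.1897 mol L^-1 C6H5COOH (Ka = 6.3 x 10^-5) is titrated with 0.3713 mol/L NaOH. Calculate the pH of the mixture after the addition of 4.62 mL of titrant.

Initial n(C6H5COOH) = 0.1897 x 0.03071 = 0.005826 mol.
n(NaOH) added = 0.3713 x 0.004620 = 0.001715 mol, converting that many moles of C6H5COOH to C6H5COO-.
Remaining n(C6H5COOH) = 0.004110 mol; n(C6H5COO-) = 0.001715 mol.
By Henderson-Hasselbalch, pH = pKa + log([A^-]/[HA]) = 4.20 + log(0.001715/0.004110) = 4.20 + (-0.38) = 3.82.

3.82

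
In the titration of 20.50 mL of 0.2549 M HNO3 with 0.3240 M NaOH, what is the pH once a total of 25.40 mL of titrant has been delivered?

n(acid) = 0.2549 x 0.02050 = 0.005225 mol; n(NaOH) added = 0.3240 x 0.02540 = 0.008230 mol.
Base is in excess by 0.008230 - 0.005225 = 0.003004 mol in a total volume of 0.04590 L.
[OH^-] = 0.003004/0.04590 = 0.06545 M, so pOH = 1.18 and pH = 14.00 - 1.18 = 12.82.

12.82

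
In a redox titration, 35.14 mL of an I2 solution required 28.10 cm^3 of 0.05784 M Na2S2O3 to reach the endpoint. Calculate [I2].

n(Na2S2O3) = 0.05784 x 0.02810 = 0.001625 mol.
From the balanced equation, 2 mol Na2S2O3 reacts with 1 mol I2, so n(I2) = 0.001625 x 1/2 = 0.0008127 mol.
[I2] = 0.0008127 / 0.03514 L = 0.0231 M.

0.0231 M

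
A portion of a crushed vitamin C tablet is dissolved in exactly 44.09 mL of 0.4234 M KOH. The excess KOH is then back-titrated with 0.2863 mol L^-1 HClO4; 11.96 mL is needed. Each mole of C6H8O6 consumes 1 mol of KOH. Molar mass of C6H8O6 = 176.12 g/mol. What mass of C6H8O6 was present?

2.68 g

Total n(KOH) added = 0.4234 x 0.04409 = 0.01867 mol.
n(HClO4) used = 0.2863 x 0.01196 = 0.003424 mol, which equals the excess n(KOH).
So n(KOH) consumed by the sample = 0.01867 - 0.003424 = 0.01524 mol.
n(C6H8O6) = 0.01524 / 1 = 0.01524 mol.
mass = 0.01524 mol x 176.12 g/mol = 2.68 g.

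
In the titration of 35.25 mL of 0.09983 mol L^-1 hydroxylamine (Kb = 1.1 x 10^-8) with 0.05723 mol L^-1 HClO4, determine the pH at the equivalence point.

n(NH2OH) = 0.09983 x 0.03525 = 0.003519 mol; V(HClO4) at equivalence = 0.003519/0.05723 = 0.06149 L.
At equivalence the base is fully converted to NH3OH+; total volume = 0.09674 L, so [NH3OH+] = 0.003519/0.09674 = 0.03638 M.
Ka(NH3OH+) = Kw/Kb = 1.0e-14 / 1.1 x 10^-8 = 9.09e-7.
[H^+] = sqrt(Ka x [NH3OH+]) = sqrt(9.09e-7 x 0.03638) = 0.000182 M.
pH = -log(0.000182) = 3.74.

3.74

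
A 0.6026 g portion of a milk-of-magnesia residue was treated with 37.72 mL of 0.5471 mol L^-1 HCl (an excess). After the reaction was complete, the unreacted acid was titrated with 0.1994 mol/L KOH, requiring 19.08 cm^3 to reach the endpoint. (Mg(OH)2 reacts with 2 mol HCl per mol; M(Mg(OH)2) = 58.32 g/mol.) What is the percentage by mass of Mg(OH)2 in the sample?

Total n(HCl) added = 0.5471 x 0.03772 = 0.02064 mol.
n(KOH) used = 0.1994 x 0.01908 = 0.003805 mol, which equals the excess n(HCl).
So n(HCl) consumed by the sample = 0.02064 - 0.003805 = 0.01683 mol.
n(Mg(OH)2) = 0.01683 / 2 = 0.008416 mol.
mass Mg(OH)2 = 0.008416 x 58.32 = 0.4908 g, so %Mg(OH)2 = 0.4908/0.6026 x 100 = 81.5%.

81.5%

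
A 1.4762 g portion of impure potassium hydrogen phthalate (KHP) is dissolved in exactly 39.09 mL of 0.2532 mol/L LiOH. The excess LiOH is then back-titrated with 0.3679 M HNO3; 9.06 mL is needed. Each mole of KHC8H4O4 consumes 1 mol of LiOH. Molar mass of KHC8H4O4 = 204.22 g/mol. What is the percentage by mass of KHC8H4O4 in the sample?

90.8%

Total n(LiOH) added = 0.2532 x 0.03909 = 0.009898 mol.
n(HNO3) used = 0.3679 x 0.009060 = 0.003333 mol, which equals the excess n(LiOH).
So n(LiOH) consumed by the sample = 0.009898 - 0.003333 = 0.006564 mol.
n(KHC8H4O4) = 0.006564 / 1 = 0.006564 mol.
mass KHC8H4O4 = 0.006564 x 204.22 = 1.341 g, so %KHC8H4O4 = 1.341/1.4762 x 100 = 90.8%.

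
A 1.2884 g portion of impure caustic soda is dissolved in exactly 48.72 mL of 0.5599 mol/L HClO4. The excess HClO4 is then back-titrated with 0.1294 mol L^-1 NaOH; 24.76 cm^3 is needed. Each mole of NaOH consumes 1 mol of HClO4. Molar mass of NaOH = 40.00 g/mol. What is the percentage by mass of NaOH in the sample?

74.7%

Total n(HClO4) added = 0.5599 x 0.04872 = 0.02728 mol.
n(NaOH) used = 0.1294 x 0.02476 = 0.003204 mol, which equals the excess n(HClO4).
So n(HClO4) consumed by the sample = 0.02728 - 0.003204 = 0.02407 mol.
n(NaOH) = 0.02407 / 1 = 0.02407 mol.
mass NaOH = 0.02407 x 40.00 = 0.9630 g, so %NaOH = 0.9630/1.2884 x 100 = 74.7%.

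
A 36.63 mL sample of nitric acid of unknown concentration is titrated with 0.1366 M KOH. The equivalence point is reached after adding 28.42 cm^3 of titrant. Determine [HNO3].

0.106 M

n(KOH) delivered = 0.1366 x 0.02842 = 0.003882 mol.
For a 1:1 reaction, n(HNO3) = 0.003882 mol.
[HNO3] = 0.003882 mol / 0.03663 L = 0.106 M.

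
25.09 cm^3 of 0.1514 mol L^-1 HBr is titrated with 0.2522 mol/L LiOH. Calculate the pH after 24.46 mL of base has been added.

12.68

n(acid) = 0.1514 x 0.02509 = 0.003799 mol; n(LiOH) added = 0.2522 x 0.02446 = 0.006169 mol.
Base is in excess by 0.006169 - 0.003799 = 0.002370 mol in a total volume of 0.04955 L.
[OH^-] = 0.002370/0.04955 = 0.04783 M, so pOH = 1.32 and pH = 14.00 - 1.32 = 12.68.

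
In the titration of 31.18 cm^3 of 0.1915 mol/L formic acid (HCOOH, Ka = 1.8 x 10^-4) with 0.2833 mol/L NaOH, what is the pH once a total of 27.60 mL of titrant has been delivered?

12.50

n(acid) = 0.1915 x 0.03118 = 0.005971 mol; n(NaOH) added = 0.2833 x 0.02760 = 0.007819 mol.
Base is in excess by 0.007819 - 0.005971 = 0.001848 mol in a total volume of 0.05878 L.
[OH^-] = 0.001848/0.05878 = 0.03144 M, so pOH = 1.50 and pH = 14.00 - 1.50 = 12.50.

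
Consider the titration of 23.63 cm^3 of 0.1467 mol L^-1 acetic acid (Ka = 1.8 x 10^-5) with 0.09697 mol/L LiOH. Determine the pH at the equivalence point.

8.76

n(CH3COOH) = 0.1467 x 0.02363 = 0.003467 mol; V(LiOH) at equivalence = 0.003467/0.09697 = 0.03575 L.
At equivalence all the acid is converted to CH3COO-; total volume = 0.02363 + 0.03575 = 0.05938 L, so [CH3COO-] = 0.003467/0.05938 = 0.05838 M.
Kb = Kw/Ka = 1.0e-14 / 1.8 x 10^-5 = 5.56e-10.
[OH^-] = sqrt(Kb x [CH3COO-]) = sqrt(5.56e-10 x 0.05838) = 5.70e-6 M.
pOH = 5.24, so pH = 14.00 - 5.24 = 8.76.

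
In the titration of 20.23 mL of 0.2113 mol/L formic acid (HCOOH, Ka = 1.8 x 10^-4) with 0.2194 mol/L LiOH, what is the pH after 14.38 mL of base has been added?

Initial n(HCOOH) = 0.2113 x 0.02023 = 0.004275 mol.
n(LiOH) added = 0.2194 x 0.01438 = 0.003155 mol, converting that many moles of HCOOH to HCOO-.
Remaining n(HCOOH) = 0.001120 mol; n(HCOO-) = 0.003155 mol.
By Henderson-Hasselbalch, pH = pKa + log([A^-]/[HA]) = 3.74 + log(0.003155/0.001120) = 3.74 + (+0.45) = 4.19.

4.19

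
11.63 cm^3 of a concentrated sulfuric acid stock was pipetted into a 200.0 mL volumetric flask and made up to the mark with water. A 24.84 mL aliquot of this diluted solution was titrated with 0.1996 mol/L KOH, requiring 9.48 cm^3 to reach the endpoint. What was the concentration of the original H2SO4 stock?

n(KOH) = 0.1996 x 0.009480 = 0.001892 mol.
n(H2SO4) in the aliquot = 0.001892 x 1/2 = 0.0009461 mol.
[diluted H2SO4] = 0.0009461 / 0.02484 = 0.03809 M.
Dilution factor = 200.0/11.63 = 17.20, so [stock] = 0.03809 x 17.20 = 0.655 M.

0.655 M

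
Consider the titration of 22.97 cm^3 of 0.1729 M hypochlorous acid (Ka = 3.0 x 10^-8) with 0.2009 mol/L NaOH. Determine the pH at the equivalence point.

n(HClO) = 0.1729 x 0.02297 = 0.003972 mol; V(NaOH) at equivalence = 0.003972/0.2009 = 0.01977 L.
At equivalence all the acid is converted to ClO-; total volume = 0.02297 + 0.01977 = 0.04274 L, so [ClO-] = 0.003972/0.04274 = 0.09293 M.
Kb = Kw/Ka = 1.0e-14 / 3.0 x 10^-8 = 3.33e-7.
[OH^-] = sqrt(Kb x [ClO-]) = sqrt(3.33e-7 x 0.09293) = 0.000176 M.
pOH = 3.75, so pH = 14.00 - 3.75 = 10.25.

10.25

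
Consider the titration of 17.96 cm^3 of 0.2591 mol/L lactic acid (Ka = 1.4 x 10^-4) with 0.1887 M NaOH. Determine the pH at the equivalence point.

n(HC3H5O3) = 0.2591 x 0.01796 = 0.004653 mol; V(NaOH) at equivalence = 0.004653/0.1887 = 0.02466 L.
At equivalence all the acid is converted to C3H5O3-; total volume = 0.01796 + 0.02466 = 0.04262 L, so [C3H5O3-] = 0.004653/0.04262 = 0.1092 M.
Kb = Kw/Ka = 1.0e-14 / 1.4 x 10^-4 = 7.14e-11.
[OH^-] = sqrt(Kb x [C3H5O3-]) = sqrt(7.14e-11 x 0.1092) = 2.79e-6 M.
pOH = 5.55, so pH = 14.00 - 5.55 = 8.45.

8.45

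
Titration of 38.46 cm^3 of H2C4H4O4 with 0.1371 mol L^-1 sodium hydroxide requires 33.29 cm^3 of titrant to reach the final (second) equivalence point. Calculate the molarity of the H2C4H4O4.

n(NaOH) = 0.1371 x 0.03329 = 0.004564 mol.
At the final (second) equivalence point, 2 mol OH^- react per mol H2C4H4O4, so n(H2C4H4O4) = 0.004564 / 2 = 0.002282 mol.
[H2C4H4O4] = 0.002282 / 0.03846 L = 0.0593 M.

0.0593 M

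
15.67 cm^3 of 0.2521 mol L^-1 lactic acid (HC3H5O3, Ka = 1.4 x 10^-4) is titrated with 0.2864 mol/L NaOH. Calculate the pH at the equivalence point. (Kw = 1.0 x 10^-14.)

8.49

n(HC3H5O3) = 0.2521 x 0.01567 = 0.003950 mol; V(NaOH) at equivalence = 0.003950/0.2864 = 0.01379 L.
At equivalence all the acid is converted to C3H5O3-; total volume = 0.01567 + 0.01379 = 0.02946 L, so [C3H5O3-] = 0.003950/0.02946 = 0.1341 M.
Kb = Kw/Ka = 1.0e-14 / 1.4 x 10^-4 = 7.14e-11.
[OH^-] = sqrt(Kb x [C3H5O3-]) = sqrt(7.14e-11 x 0.1341) = 3.09e-6 M.
pOH = 5.51, so pH = 14.00 - 5.51 = 8.49.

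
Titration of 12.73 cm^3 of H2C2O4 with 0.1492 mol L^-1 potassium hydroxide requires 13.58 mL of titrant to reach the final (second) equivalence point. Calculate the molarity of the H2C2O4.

0.0796 M

n(KOH) = 0.1492 x 0.01358 = 0.002026 mol.
At the final (second) equivalence point, 2 mol OH^- react per mol H2C2O4, so n(H2C2O4) = 0.002026 / 2 = 0.001013 mol.
[H2C2O4] = 0.001013 / 0.01273 L = 0.0796 M.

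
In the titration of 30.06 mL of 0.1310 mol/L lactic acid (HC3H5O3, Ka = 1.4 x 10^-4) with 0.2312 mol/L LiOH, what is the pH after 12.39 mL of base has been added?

Initial n(HC3H5O3) = 0.1310 x 0.03006 = 0.003938 mol.
n(LiOH) added = 0.2312 x 0.01239 = 0.002865 mol, converting that many moles of HC3H5O3 to C3H5O3-.
Remaining n(HC3H5O3) = 0.001073 mol; n(C3H5O3-) = 0.002865 mol.
By Henderson-Hasselbalch, pH = pKa + log([A^-]/[HA]) = 3.85 + log(0.002865/0.001073) = 3.85 + (+0.43) = 4.28.

4.28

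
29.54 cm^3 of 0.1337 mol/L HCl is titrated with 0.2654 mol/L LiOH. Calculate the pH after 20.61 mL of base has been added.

12.48

n(acid) = 0.1337 x 0.02954 = 0.003949 mol; n(LiOH) added = 0.2654 x 0.02061 = 0.005470 mol.
Base is in excess by 0.005470 - 0.003949 = 0.001520 mol in a total volume of 0.05015 L.
[OH^-] = 0.001520/0.05015 = 0.03032 M, so pOH = 1.52 and pH = 14.00 - 1.52 = 12.48.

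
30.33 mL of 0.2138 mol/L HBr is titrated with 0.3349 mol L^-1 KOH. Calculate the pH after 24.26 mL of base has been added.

n(acid) = 0.2138 x 0.03033 = 0.006485 mol; n(KOH) added = 0.3349 x 0.02426 = 0.008125 mol.
Base is in excess by 0.008125 - 0.006485 = 0.001640 mol in a total volume of 0.05459 L.
[OH^-] = 0.001640/0.05459 = 0.03004 M, so pOH = 1.52 and pH = 14.00 - 1.52 = 12.48.

12.48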